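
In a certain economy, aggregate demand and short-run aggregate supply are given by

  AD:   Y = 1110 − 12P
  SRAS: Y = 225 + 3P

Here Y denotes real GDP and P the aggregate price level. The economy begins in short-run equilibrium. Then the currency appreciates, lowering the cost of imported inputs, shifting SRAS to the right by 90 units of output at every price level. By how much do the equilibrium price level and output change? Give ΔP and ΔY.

ΔP = -6, ΔY = +72

This is a positive supply shock: SRAS shifts right.
New SRAS: Y = 315 + 3P.
Set AD = SRAS: 1110 − 12P = 315 + 3P, so 795 = 15P and P = 53.
Y = 1110 − 12·53 = 474.
Initially P = 59, Y = 402, so ΔP = -6 and ΔY = +72.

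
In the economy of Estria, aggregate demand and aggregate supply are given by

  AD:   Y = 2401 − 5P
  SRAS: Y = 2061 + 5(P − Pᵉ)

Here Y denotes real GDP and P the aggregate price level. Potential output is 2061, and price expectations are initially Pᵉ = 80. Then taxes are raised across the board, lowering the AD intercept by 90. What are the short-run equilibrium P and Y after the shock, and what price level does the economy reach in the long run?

AD shifts left: new AD is Y = 2311 − 5P. With Pᵉ = 80, SRAS is Y = 1661 + 5P.
Short run: 2311 − 5P = 1661 + 5P gives 650 = 10P, so P = 65 and Y = 2311 − 5·65 = 1986.
Y = 1986 is below potential 2061; expectations adjust and SRAS shifts right until Y = 2061.
Long run: on the new AD curve, 2061 = 2311 − 5P gives P = 50.

Short run: P = 65, Y = 1986. Long run: P = 50.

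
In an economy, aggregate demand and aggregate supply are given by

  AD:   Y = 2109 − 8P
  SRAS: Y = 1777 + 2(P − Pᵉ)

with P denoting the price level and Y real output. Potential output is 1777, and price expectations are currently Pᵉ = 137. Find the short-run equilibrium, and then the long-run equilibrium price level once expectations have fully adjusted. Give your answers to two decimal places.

Short run: with Pᵉ = 137, SRAS is Y = 1503 + 2P. Setting AD = SRAS gives 606 = 10P, so P = 60.60 and Y = 2109 − 8P = 1624.20.
Output 1624.20 is below potential 1777, so over time expected prices fall and SRAS shifts right until Y returns to 1777.
Long run: Y = 1777 on the AD curve gives 1777 = 2109 − 8P, so P = 41.50.

Short run: P = 60.60, Y = 1624.20. Long run: P = 41.50.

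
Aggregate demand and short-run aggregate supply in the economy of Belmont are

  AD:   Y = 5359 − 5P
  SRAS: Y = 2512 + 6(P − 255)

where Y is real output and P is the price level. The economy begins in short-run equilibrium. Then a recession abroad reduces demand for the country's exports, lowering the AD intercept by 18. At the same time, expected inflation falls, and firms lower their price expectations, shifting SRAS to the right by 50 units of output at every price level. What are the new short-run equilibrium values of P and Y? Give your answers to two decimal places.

P = 391.73, Y = 3382.36

After both shocks: AD is Y = 5341 − 5P and SRAS is Y = 1032 + 6P.
Setting them equal: 4309 = 11P, so P = 391.73.
Substituting into AD, Y = 3382.36.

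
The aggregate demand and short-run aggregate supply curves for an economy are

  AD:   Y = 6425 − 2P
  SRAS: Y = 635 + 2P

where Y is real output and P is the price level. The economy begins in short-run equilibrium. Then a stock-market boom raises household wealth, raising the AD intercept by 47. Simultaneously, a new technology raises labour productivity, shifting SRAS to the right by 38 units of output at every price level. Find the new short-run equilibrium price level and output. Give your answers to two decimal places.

P = 1449.75, Y = 3572.50

After both shocks: AD is Y = 6472 − 2P and SRAS is Y = 673 + 2P.
Setting them equal: 5799 = 4P, so P = 1449.75.
Substituting into AD, Y = 3572.50.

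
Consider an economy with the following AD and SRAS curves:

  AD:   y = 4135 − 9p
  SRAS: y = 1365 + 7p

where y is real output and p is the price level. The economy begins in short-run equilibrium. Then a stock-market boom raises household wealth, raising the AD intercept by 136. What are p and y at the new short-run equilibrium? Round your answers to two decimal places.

p = 181.63, y = 2636.38

This is a positive demand shock: AD shifts right.
New AD: y = 4271 − 9p.
Set AD = SRAS: 4271 − 9p = 1365 + 7p, so 2906 = 16p and p = 181.63.
Substituting into AD, y = 2636.38.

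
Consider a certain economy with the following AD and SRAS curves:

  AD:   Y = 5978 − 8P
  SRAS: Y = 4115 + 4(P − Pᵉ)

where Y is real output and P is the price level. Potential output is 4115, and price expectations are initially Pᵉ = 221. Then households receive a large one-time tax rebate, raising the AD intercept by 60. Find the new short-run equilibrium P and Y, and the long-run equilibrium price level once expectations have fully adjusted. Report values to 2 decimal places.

AD shifts right: new AD is Y = 6038 − 8P. With Pᵉ = 221, SRAS is Y = 3231 + 4P.
Short run: 6038 − 8P = 3231 + 4P gives 2807 = 12P, so P = 233.92 and Y = 6038 − 8P = 4166.67.
Y = 4166.67 is above potential 4115; expectations adjust and SRAS shifts left until Y = 4115.
Long run: on the new AD curve, 4115 = 6038 − 8P gives P = 240.38.

Short run: P = 233.92, Y = 4166.67. Long run: P = 240.38.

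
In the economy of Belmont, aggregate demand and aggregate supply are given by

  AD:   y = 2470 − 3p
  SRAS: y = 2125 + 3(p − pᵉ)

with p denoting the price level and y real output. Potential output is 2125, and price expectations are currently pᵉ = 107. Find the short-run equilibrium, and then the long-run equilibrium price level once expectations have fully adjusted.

Short run: p = 111, y = 2137. Long run: p = 115.

Short run: with pᵉ = 107, SRAS is y = 1804 + 3p. Setting AD = SRAS gives 666 = 6p, so p = 111 and y = 2470 − 3·111 = 2137.
Output 2137 is above potential 2125, so over time expected prices rise and SRAS shifts left until y returns to 2125.
Long run: y = 2125 on the AD curve gives 2125 = 2470 − 3p, so p = 115.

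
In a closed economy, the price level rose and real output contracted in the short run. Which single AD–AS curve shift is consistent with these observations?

SRAS shifted left

P rose and Y fell. An AD shift moves P and Y in the same direction; an SRAS shift moves them in opposite directions.
Here P and Y moved in opposite directions, so the SRAS curve shifted.
Since Y fell, SRAS shifted left.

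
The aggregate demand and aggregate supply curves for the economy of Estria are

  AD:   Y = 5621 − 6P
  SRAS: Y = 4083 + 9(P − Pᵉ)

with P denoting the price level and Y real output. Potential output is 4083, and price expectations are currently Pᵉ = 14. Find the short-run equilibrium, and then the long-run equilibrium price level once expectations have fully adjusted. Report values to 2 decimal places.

Short run: P = 110.93, Y = 4955.40. Long run: P = 256.33.

Short run: with Pᵉ = 14, SRAS is Y = 3957 + 9P. Setting AD = SRAS gives 1664 = 15P, so P = 110.93 and Y = 5621 − 6P = 4955.40.
Output 4955.40 is above potential 4083, so over time expected prices rise and SRAS shifts left until Y returns to 4083.
Long run: Y = 4083 on the AD curve gives 4083 = 5621 − 6P, so P = 256.33.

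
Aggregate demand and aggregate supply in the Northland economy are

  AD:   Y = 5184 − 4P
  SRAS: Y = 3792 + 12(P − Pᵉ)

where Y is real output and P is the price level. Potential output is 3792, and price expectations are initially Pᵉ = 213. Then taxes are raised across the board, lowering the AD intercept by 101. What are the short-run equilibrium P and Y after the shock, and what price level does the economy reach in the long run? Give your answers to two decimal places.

Short run: P = 240.44, Y = 4121.25. Long run: P = 322.75.

AD shifts left: new AD is Y = 5083 − 4P. With Pᵉ = 213, SRAS is Y = 1236 + 12P.
Short run: 5083 − 4P = 1236 + 12P gives 3847 = 16P, so P = 240.44 and Y = 5083 − 4P = 4121.25.
Y = 4121.25 is above potential 3792; expectations adjust and SRAS shifts left until Y = 3792.
Long run: on the new AD curve, 3792 = 5083 − 4P gives P = 322.75.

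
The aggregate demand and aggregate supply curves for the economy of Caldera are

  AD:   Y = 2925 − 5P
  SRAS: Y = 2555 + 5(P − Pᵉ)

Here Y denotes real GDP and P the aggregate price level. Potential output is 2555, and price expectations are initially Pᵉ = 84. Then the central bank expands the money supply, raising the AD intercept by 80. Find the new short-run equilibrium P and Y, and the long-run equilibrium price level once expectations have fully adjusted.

Short run: P = 87, Y = 2570. Long run: P = 90.

AD shifts right: new AD is Y = 3005 − 5P. With Pᵉ = 84, SRAS is Y = 2135 + 5P.
Short run: 3005 − 5P = 2135 + 5P gives 870 = 10P, so P = 87 and Y = 3005 − 5·87 = 2570.
Y = 2570 is above potential 2555; expectations adjust and SRAS shifts left until Y = 2555.
Long run: on the new AD curve, 2555 = 3005 − 5P gives P = 90.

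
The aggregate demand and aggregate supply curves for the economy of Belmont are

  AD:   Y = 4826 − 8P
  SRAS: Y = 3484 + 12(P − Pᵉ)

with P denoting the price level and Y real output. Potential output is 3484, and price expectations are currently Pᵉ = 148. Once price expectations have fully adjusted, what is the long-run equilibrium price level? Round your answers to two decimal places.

Short run: with Pᵉ = 148, SRAS is Y = 1708 + 12P. Setting AD = SRAS gives 3118 = 20P, so P = 155.90 and Y = 4826 − 8P = 3578.80.
Output 3578.80 is above potential 3484, so over time expected prices rise and SRAS shifts left until Y returns to 3484.
Long run: Y = 3484 on the AD curve gives 3484 = 4826 − 8P, so P = 167.75.

Long-run P = 167.75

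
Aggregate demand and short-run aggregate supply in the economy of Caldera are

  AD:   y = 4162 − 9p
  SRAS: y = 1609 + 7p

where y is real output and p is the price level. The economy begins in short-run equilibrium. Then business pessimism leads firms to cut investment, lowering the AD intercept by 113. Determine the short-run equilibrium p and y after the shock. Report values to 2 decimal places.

This is a negative demand shock: AD shifts left.
New AD: y = 4049 − 9p.
Set AD = SRAS: 4049 − 9p = 1609 + 7p, so 2440 = 16p and p = 152.50.
Substituting into AD, y = 2676.50.

p = 152.50, y = 2676.50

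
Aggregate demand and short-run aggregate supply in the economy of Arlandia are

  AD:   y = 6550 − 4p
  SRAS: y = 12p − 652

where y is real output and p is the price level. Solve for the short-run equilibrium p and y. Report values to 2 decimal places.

Set AD = SRAS: 6550 − 4p = 12p − 652, so 7202 = 16p and p = 450.13.
Substituting into AD, y = 6550 − 4p = 4749.50.

p = 450.13, y = 4749.50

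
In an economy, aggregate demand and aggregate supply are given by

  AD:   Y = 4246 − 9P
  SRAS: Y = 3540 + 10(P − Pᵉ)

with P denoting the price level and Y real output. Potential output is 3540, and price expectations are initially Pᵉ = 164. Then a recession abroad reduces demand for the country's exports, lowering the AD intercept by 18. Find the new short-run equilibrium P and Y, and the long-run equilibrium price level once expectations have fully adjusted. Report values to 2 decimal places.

Short run: P = 122.53, Y = 3125.26. Long run: P = 76.44.

AD shifts left: new AD is Y = 4228 − 9P. With Pᵉ = 164, SRAS is Y = 1900 + 10P.
Short run: 4228 − 9P = 1900 + 10P gives 2328 = 19P, so P = 122.53 and Y = 4228 − 9P = 3125.26.
Y = 3125.26 is below potential 3540; expectations adjust and SRAS shifts right until Y = 3540.
Long run: on the new AD curve, 3540 = 4228 − 9P gives P = 76.44.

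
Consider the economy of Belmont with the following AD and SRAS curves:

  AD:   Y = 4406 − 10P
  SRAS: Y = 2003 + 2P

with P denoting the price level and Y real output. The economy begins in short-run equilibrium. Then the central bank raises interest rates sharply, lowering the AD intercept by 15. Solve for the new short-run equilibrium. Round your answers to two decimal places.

P = 199.00, Y = 2401.00

This is a negative demand shock: AD shifts left.
New AD: Y = 4391 − 10P.
Set AD = SRAS: 4391 − 10P = 2003 + 2P, so 2388 = 12P and P = 199.00.
Substituting into AD, Y = 2401.00.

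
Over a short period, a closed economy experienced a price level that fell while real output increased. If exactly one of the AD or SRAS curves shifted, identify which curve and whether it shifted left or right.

P fell and Y rose. An AD shift moves P and Y in the same direction; an SRAS shift moves them in opposite directions.
Here P and Y moved in opposite directions, so the SRAS curve shifted.
Since Y rose, SRAS shifted right.

SRAS shifted right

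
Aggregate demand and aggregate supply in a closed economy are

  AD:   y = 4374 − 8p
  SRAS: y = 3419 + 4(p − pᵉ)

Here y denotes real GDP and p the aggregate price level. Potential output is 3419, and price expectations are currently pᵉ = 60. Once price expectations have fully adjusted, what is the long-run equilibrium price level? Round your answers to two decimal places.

Short run: with pᵉ = 60, SRAS is y = 3179 + 4p. Setting AD = SRAS gives 1195 = 12p, so p = 99.58 and y = 4374 − 8p = 3577.33.
Output 3577.33 is above potential 3419, so over time expected prices rise and SRAS shifts left until y returns to 3419.
Long run: y = 3419 on the AD curve gives 3419 = 4374 − 8p, so p = 119.38.

Long-run p = 119.38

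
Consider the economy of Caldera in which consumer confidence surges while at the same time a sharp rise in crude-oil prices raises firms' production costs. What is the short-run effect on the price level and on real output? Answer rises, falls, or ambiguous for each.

The first event is a positive demand shock: AD shifts right, which by itself pushes P up and Y up.
The second is an adverse supply shock: SRAS shifts left, which by itself pushes P up and Y down.
Both shocks push P up, so P rises. The two shocks push Y in opposite directions, so the effect on Y is ambiguous.

Price level: rises; output: ambiguous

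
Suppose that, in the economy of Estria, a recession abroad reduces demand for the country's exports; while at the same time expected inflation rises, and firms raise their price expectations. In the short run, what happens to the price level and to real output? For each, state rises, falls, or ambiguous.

The first event is a negative demand shock: AD shifts left, which by itself pushes P down and Y down.
The second is an adverse supply shock: SRAS shifts left, which by itself pushes P up and Y down.
The two shocks push P in opposite directions, so the effect on P is ambiguous. Both shocks push Y down, so Y falls.

Price level: ambiguous; output: falls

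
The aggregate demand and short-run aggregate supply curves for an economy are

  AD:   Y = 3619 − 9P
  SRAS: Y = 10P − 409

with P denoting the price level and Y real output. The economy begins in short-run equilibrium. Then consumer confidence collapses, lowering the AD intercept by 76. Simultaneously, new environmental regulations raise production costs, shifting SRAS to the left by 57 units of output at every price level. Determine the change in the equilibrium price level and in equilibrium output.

ΔP = -1, ΔY = -67

After both shocks: AD is Y = 3543 − 9P and SRAS is Y = 10P − 466.
Setting them equal: 4009 = 19P, so P = 211.
Y = 3543 − 9·211 = 1644.
Initially P = 212, Y = 1711, so ΔP = -1 and ΔY = -67.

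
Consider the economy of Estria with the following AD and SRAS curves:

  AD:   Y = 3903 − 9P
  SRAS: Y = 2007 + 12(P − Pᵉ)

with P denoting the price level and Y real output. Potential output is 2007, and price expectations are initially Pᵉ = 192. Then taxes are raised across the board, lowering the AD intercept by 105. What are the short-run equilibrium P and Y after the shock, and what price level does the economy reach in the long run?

AD shifts left: new AD is Y = 3798 − 9P. With Pᵉ = 192, SRAS is Y = 12P − 297.
Short run: 3798 − 9P = 12P − 297 gives 4095 = 21P, so P = 195 and Y = 3798 − 9·195 = 2043.
Y = 2043 is above potential 2007; expectations adjust and SRAS shifts left until Y = 2007.
Long run: on the new AD curve, 2007 = 3798 − 9P gives P = 199.

Short run: P = 195, Y = 2043. Long run: P = 199.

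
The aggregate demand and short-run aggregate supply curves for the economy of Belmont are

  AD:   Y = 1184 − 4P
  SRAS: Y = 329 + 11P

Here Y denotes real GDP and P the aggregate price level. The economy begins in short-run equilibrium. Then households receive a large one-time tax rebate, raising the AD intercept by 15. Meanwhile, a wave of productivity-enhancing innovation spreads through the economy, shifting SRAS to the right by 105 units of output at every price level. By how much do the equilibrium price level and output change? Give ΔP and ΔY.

After both shocks: AD is Y = 1199 − 4P and SRAS is Y = 434 + 11P.
Setting them equal: 765 = 15P, so P = 51.
Y = 1199 − 4·51 = 995.
Initially P = 57, Y = 956, so ΔP = -6 and ΔY = +39.

ΔP = -6, ΔY = +39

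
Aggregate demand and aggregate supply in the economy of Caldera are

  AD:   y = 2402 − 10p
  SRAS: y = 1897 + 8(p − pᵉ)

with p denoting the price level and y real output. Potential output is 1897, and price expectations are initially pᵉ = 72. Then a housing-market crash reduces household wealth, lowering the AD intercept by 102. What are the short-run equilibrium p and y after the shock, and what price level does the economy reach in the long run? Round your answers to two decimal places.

Short run: p = 54.39, y = 1756.11. Long run: p = 40.30.

AD shifts left: new AD is y = 2300 − 10p. With pᵉ = 72, SRAS is y = 1321 + 8p.
Short run: 2300 − 10p = 1321 + 8p gives 979 = 18p, so p = 54.39 and y = 2300 − 10p = 1756.11.
y = 1756.11 is below potential 1897; expectations adjust and SRAS shifts right until y = 1897.
Long run: on the new AD curve, 1897 = 2300 − 10p gives p = 40.30.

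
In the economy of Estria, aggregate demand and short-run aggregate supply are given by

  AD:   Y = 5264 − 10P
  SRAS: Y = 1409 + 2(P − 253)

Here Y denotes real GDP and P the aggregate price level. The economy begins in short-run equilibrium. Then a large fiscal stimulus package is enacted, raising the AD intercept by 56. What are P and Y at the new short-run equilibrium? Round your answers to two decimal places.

This is a positive demand shock: AD shifts right.
New AD: Y = 5320 − 10P.
SRAS can be written Y = 903 + 2P.
Set AD = SRAS: 5320 − 10P = 903 + 2P, so 4417 = 12P and P = 368.08.
Substituting into AD, Y = 1639.17.

P = 368.08, Y = 1639.17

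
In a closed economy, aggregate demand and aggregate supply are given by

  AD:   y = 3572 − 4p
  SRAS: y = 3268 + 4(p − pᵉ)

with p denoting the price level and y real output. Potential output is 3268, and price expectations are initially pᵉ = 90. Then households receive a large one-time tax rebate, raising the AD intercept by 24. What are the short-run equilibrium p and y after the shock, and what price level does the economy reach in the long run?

AD shifts right: new AD is y = 3596 − 4p. With pᵉ = 90, SRAS is y = 2908 + 4p.
Short run: 3596 − 4p = 2908 + 4p gives 688 = 8p, so p = 86 and y = 3596 − 4·86 = 3252.
y = 3252 is below potential 3268; expectations adjust and SRAS shifts right until y = 3268.
Long run: on the new AD curve, 3268 = 3596 − 4p gives p = 82.

Short run: p = 86, y = 3252. Long run: p = 82.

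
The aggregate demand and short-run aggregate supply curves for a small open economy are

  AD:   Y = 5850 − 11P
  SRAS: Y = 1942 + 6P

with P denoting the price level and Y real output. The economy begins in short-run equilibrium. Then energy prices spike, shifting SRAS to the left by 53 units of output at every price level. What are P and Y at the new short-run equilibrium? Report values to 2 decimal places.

P = 233.00, Y = 3287.00

This is a negative supply shock: SRAS shifts left.
New SRAS: Y = 1889 + 6P.
Set AD = SRAS: 5850 − 11P = 1889 + 6P, so 3961 = 17P and P = 233.00.
Substituting into AD, Y = 3287.00.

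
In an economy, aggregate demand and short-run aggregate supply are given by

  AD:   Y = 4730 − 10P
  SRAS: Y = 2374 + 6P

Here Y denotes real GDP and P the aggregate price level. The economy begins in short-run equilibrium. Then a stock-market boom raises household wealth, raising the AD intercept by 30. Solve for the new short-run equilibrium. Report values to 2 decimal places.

P = 149.13, Y = 3268.75

This is a positive demand shock: AD shifts right.
New AD: Y = 4760 − 10P.
Set AD = SRAS: 4760 − 10P = 2374 + 6P, so 2386 = 16P and P = 149.13.
Substituting into AD, Y = 3268.75.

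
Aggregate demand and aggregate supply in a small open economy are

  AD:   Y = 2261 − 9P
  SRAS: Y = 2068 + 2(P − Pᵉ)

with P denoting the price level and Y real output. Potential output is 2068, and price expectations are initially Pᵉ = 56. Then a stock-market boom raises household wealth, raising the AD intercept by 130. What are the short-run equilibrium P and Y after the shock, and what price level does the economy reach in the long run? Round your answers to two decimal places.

Short run: P = 39.55, Y = 2035.09. Long run: P = 35.89.

AD shifts right: new AD is Y = 2391 − 9P. With Pᵉ = 56, SRAS is Y = 1956 + 2P.
Short run: 2391 − 9P = 1956 + 2P gives 435 = 11P, so P = 39.55 and Y = 2391 − 9P = 2035.09.
Y = 2035.09 is below potential 2068; expectations adjust and SRAS shifts right until Y = 2068.
Long run: on the new AD curve, 2068 = 2391 − 9P gives P = 35.89.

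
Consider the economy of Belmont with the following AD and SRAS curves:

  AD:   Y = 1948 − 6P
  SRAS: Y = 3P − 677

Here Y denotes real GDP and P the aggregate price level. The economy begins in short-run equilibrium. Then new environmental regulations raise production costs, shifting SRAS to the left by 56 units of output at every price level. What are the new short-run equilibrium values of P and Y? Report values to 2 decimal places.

This is a negative supply shock: SRAS shifts left.
New SRAS: Y = 3P − 733.
Set AD = SRAS: 1948 − 6P = 3P − 733, so 2681 = 9P and P = 297.89.
Substituting into AD, Y = 160.67.

P = 297.89, Y = 160.67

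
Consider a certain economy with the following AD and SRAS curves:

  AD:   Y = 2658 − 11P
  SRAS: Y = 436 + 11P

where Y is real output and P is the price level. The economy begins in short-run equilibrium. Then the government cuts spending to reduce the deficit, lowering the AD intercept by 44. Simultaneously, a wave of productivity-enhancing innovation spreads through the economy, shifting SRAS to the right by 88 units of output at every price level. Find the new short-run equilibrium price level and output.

P = 95, Y = 1569

After both shocks: AD is Y = 2614 − 11P and SRAS is Y = 524 + 11P.
Setting them equal: 2090 = 22P, so P = 95.
Y = 2614 − 11·95 = 1569.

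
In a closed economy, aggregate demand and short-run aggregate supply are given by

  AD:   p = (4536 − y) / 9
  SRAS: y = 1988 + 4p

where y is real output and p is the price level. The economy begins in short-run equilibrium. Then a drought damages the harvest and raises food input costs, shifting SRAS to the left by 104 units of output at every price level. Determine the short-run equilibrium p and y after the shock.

p = 204, y = 2700

This is a negative supply shock: SRAS shifts left.
New SRAS: y = 1884 + 4p.
Set AD = SRAS: 4536 − 9p = 1884 + 4p, so 2652 = 13p and p = 204.
y = 4536 − 9·204 = 2700.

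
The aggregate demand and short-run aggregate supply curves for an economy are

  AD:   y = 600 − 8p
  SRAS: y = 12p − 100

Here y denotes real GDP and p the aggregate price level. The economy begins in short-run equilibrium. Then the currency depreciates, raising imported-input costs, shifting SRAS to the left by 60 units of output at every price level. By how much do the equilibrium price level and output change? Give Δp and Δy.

Δp = +3, Δy = -24

This is a negative supply shock: SRAS shifts left.
New SRAS: y = 12p − 160.
Set AD = SRAS: 600 − 8p = 12p − 160, so 760 = 20p and p = 38.
y = 600 − 8·38 = 296.
Initially p = 35, y = 320, so Δp = +3 and Δy = -24.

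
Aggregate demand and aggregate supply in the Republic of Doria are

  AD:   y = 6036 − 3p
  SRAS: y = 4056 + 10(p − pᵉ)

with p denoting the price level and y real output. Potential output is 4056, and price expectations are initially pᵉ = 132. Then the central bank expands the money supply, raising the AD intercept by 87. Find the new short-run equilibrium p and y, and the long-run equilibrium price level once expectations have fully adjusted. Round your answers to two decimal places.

Short run: p = 260.54, y = 5341.38. Long run: p = 689.00.

AD shifts right: new AD is y = 6123 − 3p. With pᵉ = 132, SRAS is y = 2736 + 10p.
Short run: 6123 − 3p = 2736 + 10p gives 3387 = 13p, so p = 260.54 and y = 6123 − 3p = 5341.38.
y = 5341.38 is above potential 4056; expectations adjust and SRAS shifts left until y = 4056.
Long run: on the new AD curve, 4056 = 6123 − 3p gives p = 689.00.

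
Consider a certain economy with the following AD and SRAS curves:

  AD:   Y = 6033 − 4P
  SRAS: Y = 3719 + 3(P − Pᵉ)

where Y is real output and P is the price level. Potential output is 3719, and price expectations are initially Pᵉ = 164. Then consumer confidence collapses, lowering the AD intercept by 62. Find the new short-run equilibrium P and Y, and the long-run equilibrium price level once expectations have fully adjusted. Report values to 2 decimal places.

Short run: P = 392.00, Y = 4403.00. Long run: P = 563.00.

AD shifts left: new AD is Y = 5971 − 4P. With Pᵉ = 164, SRAS is Y = 3227 + 3P.
Short run: 5971 − 4P = 3227 + 3P gives 2744 = 7P, so P = 392.00 and Y = 5971 − 4P = 4403.00.
Y = 4403.00 is above potential 3719; expectations adjust and SRAS shifts left until Y = 3719.
Long run: on the new AD curve, 3719 = 5971 − 4P gives P = 563.00.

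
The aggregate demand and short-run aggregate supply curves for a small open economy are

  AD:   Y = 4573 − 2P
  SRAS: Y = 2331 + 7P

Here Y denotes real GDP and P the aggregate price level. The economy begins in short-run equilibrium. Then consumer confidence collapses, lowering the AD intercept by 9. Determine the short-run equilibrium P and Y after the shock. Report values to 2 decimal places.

P = 248.11, Y = 4067.78

This is a negative demand shock: AD shifts left.
New AD: Y = 4564 − 2P.
Set AD = SRAS: 4564 − 2P = 2331 + 7P, so 2233 = 9P and P = 248.11.
Substituting into AD, Y = 4067.78.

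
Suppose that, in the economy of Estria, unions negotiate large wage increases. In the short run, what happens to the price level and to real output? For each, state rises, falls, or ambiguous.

This is an adverse supply shock: SRAS shifts left.
Moving along the downward-sloping AD curve, P rises and Y falls.

Price level: rises; output: falls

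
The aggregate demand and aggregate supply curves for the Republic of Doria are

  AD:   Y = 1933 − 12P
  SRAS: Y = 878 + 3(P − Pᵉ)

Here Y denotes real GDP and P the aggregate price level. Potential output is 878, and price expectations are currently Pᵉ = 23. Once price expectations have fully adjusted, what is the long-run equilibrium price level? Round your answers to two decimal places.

Short run: with Pᵉ = 23, SRAS is Y = 809 + 3P. Setting AD = SRAS gives 1124 = 15P, so P = 74.93 and Y = 1933 − 12P = 1033.80.
Output 1033.80 is above potential 878, so over time expected prices rise and SRAS shifts left until Y returns to 878.
Long run: Y = 878 on the AD curve gives 878 = 1933 − 12P, so P = 87.92.

Long-run P = 87.92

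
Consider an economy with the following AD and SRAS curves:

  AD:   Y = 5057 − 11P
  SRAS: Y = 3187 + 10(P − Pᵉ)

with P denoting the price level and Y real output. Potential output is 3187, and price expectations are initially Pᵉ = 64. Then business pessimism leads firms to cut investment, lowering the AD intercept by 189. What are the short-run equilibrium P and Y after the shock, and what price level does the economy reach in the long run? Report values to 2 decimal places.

AD shifts left: new AD is Y = 4868 − 11P. With Pᵉ = 64, SRAS is Y = 2547 + 10P.
Short run: 4868 − 11P = 2547 + 10P gives 2321 = 21P, so P = 110.52 and Y = 4868 − 11P = 3652.24.
Y = 3652.24 is above potential 3187; expectations adjust and SRAS shifts left until Y = 3187.
Long run: on the new AD curve, 3187 = 4868 − 11P gives P = 152.82.

Short run: P = 110.52, Y = 3652.24. Long run: P = 152.82.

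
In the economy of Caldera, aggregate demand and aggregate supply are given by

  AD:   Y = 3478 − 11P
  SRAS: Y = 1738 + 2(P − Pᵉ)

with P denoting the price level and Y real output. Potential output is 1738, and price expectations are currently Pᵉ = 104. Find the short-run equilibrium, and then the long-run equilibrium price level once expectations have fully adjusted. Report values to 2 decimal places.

Short run: P = 149.85, Y = 1829.69. Long run: P = 158.18.

Short run: with Pᵉ = 104, SRAS is Y = 1530 + 2P. Setting AD = SRAS gives 1948 = 13P, so P = 149.85 and Y = 3478 − 11P = 1829.69.
Output 1829.69 is above potential 1738, so over time expected prices rise and SRAS shifts left until Y returns to 1738.
Long run: Y = 1738 on the AD curve gives 1738 = 3478 − 11P, so P = 158.18.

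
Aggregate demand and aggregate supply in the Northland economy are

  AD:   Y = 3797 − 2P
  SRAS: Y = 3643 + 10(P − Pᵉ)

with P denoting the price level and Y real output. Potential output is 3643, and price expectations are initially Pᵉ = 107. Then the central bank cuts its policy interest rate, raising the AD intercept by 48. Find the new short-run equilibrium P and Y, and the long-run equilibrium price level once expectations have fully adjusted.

Short run: P = 106, Y = 3633. Long run: P = 101.

AD shifts right: new AD is Y = 3845 − 2P. With Pᵉ = 107, SRAS is Y = 2573 + 10P.
Short run: 3845 − 2P = 2573 + 10P gives 1272 = 12P, so P = 106 and Y = 3845 − 2·106 = 3633.
Y = 3633 is below potential 3643; expectations adjust and SRAS shifts right until Y = 3643.
Long run: on the new AD curve, 3643 = 3845 − 2P gives P = 101.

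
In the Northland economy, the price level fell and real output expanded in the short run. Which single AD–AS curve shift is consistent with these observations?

P fell and Y rose. An AD shift moves P and Y in the same direction; an SRAS shift moves them in opposite directions.
Here P and Y moved in opposite directions, so the SRAS curve shifted.
Since Y rose, SRAS shifted right.

SRAS shifted right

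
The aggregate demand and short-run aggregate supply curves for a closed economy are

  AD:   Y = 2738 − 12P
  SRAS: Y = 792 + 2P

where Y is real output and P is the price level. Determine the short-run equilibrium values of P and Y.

P = 139, Y = 1070

Set AD = SRAS: 2738 − 12P = 792 + 2P, so 1946 = 14P and P = 139.
Then Y = 2738 − 12·139 = 1070.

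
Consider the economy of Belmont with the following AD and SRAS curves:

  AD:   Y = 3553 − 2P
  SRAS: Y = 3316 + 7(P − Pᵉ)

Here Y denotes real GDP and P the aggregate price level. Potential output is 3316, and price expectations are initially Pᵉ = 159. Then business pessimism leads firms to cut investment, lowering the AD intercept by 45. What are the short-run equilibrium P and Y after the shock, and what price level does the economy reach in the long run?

Short run: P = 145, Y = 3218. Long run: P = 96.

AD shifts left: new AD is Y = 3508 − 2P. With Pᵉ = 159, SRAS is Y = 2203 + 7P.
Short run: 3508 − 2P = 2203 + 7P gives 1305 = 9P, so P = 145 and Y = 3508 − 2·145 = 3218.
Y = 3218 is below potential 3316; expectations adjust and SRAS shifts right until Y = 3316.
Long run: on the new AD curve, 3316 = 3508 − 2P gives P = 96.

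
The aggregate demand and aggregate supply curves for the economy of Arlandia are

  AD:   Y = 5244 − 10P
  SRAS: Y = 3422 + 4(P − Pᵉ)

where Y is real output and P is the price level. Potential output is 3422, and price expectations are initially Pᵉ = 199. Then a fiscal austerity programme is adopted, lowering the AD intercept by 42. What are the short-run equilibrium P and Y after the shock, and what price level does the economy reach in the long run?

AD shifts left: new AD is Y = 5202 − 10P. With Pᵉ = 199, SRAS is Y = 2626 + 4P.
Short run: 5202 − 10P = 2626 + 4P gives 2576 = 14P, so P = 184 and Y = 5202 − 10·184 = 3362.
Y = 3362 is below potential 3422; expectations adjust and SRAS shifts right until Y = 3422.
Long run: on the new AD curve, 3422 = 5202 − 10P gives P = 178.

Short run: P = 184, Y = 3362. Long run: P = 178.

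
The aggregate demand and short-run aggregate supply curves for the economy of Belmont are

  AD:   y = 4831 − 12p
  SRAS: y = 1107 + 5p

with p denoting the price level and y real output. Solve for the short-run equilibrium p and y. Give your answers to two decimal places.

Set AD = SRAS: 4831 − 12p = 1107 + 5p, so 3724 = 17p and p = 219.06.
Substituting into AD, y = 4831 − 12p = 2202.29.

p = 219.06, y = 2202.29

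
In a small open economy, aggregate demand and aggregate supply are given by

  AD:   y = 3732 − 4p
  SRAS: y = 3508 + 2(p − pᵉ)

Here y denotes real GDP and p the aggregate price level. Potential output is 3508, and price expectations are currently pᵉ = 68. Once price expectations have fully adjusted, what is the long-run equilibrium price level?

Long-run p = 56

Short run: with pᵉ = 68, SRAS is y = 3372 + 2p. Setting AD = SRAS gives 360 = 6p, so p = 60 and y = 3732 − 4·60 = 3492.
Output 3492 is below potential 3508, so over time expected prices fall and SRAS shifts right until y returns to 3508.
Long run: y = 3508 on the AD curve gives 3508 = 3732 − 4p, so p = 56.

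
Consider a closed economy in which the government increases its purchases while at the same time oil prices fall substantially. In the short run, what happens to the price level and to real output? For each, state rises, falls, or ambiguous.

The first event is a positive demand shock: AD shifts right, which by itself pushes P up and Y up.
The second is a favourable supply shock: SRAS shifts right, which by itself pushes P down and Y up.
The two shocks push P in opposite directions, so the effect on P is ambiguous. Both shocks push Y up, so Y rises.

Price level: ambiguous; output: rises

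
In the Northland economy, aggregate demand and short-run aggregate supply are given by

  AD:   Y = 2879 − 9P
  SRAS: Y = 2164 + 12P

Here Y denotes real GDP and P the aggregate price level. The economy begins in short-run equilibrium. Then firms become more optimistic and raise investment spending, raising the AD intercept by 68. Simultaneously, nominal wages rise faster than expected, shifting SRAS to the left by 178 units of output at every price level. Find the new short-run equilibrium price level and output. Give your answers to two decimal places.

P = 45.76, Y = 2535.14

After both shocks: AD is Y = 2947 − 9P and SRAS is Y = 1986 + 12P.
Setting them equal: 961 = 21P, so P = 45.76.
Substituting into AD, Y = 2535.14.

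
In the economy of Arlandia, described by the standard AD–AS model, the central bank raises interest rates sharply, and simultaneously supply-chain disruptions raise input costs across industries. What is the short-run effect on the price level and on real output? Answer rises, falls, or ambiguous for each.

Price level: ambiguous; output: falls

The first event is a negative demand shock: AD shifts left, which by itself pushes P down and Y down.
The second is an adverse supply shock: SRAS shifts left, which by itself pushes P up and Y down.
The two shocks push P in opposite directions, so the effect on P is ambiguous. Both shocks push Y down, so Y falls.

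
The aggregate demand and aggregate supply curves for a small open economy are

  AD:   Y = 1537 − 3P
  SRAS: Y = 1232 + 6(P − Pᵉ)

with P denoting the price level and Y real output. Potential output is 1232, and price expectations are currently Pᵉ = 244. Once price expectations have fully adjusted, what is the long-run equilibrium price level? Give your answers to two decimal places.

Short run: with Pᵉ = 244, SRAS is Y = 6P − 232. Setting AD = SRAS gives 1769 = 9P, so P = 196.56 and Y = 1537 − 3P = 947.33.
Output 947.33 is below potential 1232, so over time expected prices fall and SRAS shifts right until Y returns to 1232.
Long run: Y = 1232 on the AD curve gives 1232 = 1537 − 3P, so P = 101.67.

Long-run P = 101.67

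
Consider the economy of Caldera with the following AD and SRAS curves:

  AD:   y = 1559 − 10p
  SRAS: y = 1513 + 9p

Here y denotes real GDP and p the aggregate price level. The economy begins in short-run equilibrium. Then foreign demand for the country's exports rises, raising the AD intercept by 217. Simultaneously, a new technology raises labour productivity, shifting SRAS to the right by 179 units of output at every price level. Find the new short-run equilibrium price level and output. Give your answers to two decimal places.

After both shocks: AD is y = 1776 − 10p and SRAS is y = 1692 + 9p.
Setting them equal: 84 = 19p, so p = 4.42.
Substituting into AD, y = 1731.79.

p = 4.42, y = 1731.79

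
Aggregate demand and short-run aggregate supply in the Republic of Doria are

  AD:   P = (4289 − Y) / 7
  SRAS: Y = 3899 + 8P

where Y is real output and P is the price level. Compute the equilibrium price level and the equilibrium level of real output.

P = 26, Y = 4107

Rearrange AD to Y = 4289 − 7P.
Set AD = SRAS: 4289 − 7P = 3899 + 8P, so 390 = 15P and P = 26.
Then Y = 4289 − 7·26 = 4107.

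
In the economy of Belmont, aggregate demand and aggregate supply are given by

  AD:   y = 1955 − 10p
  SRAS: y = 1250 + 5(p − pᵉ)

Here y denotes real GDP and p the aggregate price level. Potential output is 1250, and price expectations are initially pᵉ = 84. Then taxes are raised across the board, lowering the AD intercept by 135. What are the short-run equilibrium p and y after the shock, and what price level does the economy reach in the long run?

AD shifts left: new AD is y = 1820 − 10p. With pᵉ = 84, SRAS is y = 830 + 5p.
Short run: 1820 − 10p = 830 + 5p gives 990 = 15p, so p = 66 and y = 1820 − 10·66 = 1160.
y = 1160 is below potential 1250; expectations adjust and SRAS shifts right until y = 1250.
Long run: on the new AD curve, 1250 = 1820 − 10p gives p = 57.

Short run: p = 66, y = 1160. Long run: p = 57.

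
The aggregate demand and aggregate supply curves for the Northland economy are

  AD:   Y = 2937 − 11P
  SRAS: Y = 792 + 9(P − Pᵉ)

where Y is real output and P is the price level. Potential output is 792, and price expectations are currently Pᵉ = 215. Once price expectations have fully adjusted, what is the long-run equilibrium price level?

Short run: with Pᵉ = 215, SRAS is Y = 9P − 1143. Setting AD = SRAS gives 4080 = 20P, so P = 204 and Y = 2937 − 11·204 = 693.
Output 693 is below potential 792, so over time expected prices fall and SRAS shifts right until Y returns to 792.
Long run: Y = 792 on the AD curve gives 792 = 2937 − 11P, so P = 195.

Long-run P = 195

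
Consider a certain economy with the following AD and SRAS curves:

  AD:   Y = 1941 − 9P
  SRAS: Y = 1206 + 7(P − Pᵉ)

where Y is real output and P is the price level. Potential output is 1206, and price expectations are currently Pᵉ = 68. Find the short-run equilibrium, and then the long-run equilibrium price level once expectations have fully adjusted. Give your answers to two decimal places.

Short run: P = 75.69, Y = 1259.81. Long run: P = 81.67.

Short run: with Pᵉ = 68, SRAS is Y = 730 + 7P. Setting AD = SRAS gives 1211 = 16P, so P = 75.69 and Y = 1941 − 9P = 1259.81.
Output 1259.81 is above potential 1206, so over time expected prices rise and SRAS shifts left until Y returns to 1206.
Long run: Y = 1206 on the AD curve gives 1206 = 1941 − 9P, so P = 81.67.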